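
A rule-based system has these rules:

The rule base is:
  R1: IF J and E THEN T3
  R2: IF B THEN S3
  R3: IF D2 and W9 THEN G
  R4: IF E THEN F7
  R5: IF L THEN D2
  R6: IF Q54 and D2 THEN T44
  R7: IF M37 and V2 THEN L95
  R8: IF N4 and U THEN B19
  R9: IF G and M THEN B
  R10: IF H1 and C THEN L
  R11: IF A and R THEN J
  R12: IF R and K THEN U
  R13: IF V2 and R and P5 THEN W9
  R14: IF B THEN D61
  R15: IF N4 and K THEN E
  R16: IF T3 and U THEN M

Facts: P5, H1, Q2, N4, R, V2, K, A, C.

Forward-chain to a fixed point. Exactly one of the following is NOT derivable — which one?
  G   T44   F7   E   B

Round 1: R10 [IF H1 and C THEN L]; R11 [IF A and R THEN J]; R12 [IF R and K THEN U]; R13 [IF V2 and R and P5 THEN W9]; R15 [IF N4 and K THEN E]. New: L, J, U, W9, E.
Round 2: R1 [IF J and E THEN T3]; R4 [IF E THEN F7]; R5 [IF L THEN D2]; R8 [IF N4 and U THEN B19]. New: T3, F7, D2, B19.
Round 3: R3 [IF D2 and W9 THEN G]; R16 [IF T3 and U THEN M]. New: G, M.
Round 4: R9 [IF G and M THEN B]. New: B.
Round 5: R2 [IF B THEN S3]; R14 [IF B THEN D61]. New: S3, D61.
Derived: F7 (round 2), B (round 4), E (round 1), G (round 3). T44 never appears in any round.

T44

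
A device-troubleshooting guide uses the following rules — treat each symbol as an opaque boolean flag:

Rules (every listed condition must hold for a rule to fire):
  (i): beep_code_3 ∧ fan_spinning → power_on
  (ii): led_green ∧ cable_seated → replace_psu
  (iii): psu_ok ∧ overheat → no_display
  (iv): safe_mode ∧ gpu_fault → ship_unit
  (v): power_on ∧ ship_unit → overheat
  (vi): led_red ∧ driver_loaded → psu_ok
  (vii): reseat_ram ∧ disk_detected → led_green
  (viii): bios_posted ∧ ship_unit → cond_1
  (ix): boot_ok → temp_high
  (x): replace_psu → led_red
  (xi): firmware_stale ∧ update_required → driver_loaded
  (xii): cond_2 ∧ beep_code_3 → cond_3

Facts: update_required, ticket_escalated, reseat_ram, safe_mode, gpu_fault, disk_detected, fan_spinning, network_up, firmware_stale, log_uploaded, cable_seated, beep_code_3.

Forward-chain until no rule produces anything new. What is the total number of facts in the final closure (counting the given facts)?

Round 1: (i) [beep_code_3 ∧ fan_spinning → power_on]; (iv) [safe_mode ∧ gpu_fault → ship_unit]; (vii) [reseat_ram ∧ disk_detected → led_green]; (xi) [firmware_stale ∧ update_required → driver_loaded]. New: power_on, ship_unit, led_green, driver_loaded.
Round 2: (ii) [led_green ∧ cable_seated → replace_psu]; (v) [power_on ∧ ship_unit → overheat]. New: replace_psu, overheat.
Round 3: (x) [replace_psu → led_red]. New: led_red.
Round 4: (vi) [led_red ∧ driver_loaded → psu_ok]. New: psu_ok.
Round 5: (iii) [psu_ok ∧ overheat → no_display]. New: no_display.
Closure: {beep_code_3, cable_seated, disk_detected, driver_loaded, fan_spinning, firmware_stale, gpu_fault, led_green, led_red, log_uploaded, network_up, no_display, overheat, power_on, psu_ok, replace_psu, reseat_ram, safe_mode, ship_unit, ticket_escalated, update_required} — 21 facts.

21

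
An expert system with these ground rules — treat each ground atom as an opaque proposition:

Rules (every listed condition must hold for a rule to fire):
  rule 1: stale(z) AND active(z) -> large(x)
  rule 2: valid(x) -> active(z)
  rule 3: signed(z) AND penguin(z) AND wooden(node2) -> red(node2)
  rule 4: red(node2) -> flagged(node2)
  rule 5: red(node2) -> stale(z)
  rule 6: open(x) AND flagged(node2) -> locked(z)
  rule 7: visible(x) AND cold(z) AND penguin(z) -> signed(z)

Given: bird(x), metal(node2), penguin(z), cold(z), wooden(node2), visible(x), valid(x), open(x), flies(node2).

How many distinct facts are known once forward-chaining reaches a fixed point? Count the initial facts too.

Round 1 fires rule 2, rule 7, giving active(z), signed(z).
Round 2 fires rule 3, giving red(node2).
Round 3 fires rule 4, rule 5, giving flagged(node2), stale(z).
Round 4 fires rule 1, rule 6, giving large(x), locked(z).
Closure: {active(z), bird(x), cold(z), flagged(node2), flies(node2), large(x), locked(z), metal(node2), open(x), penguin(z), red(node2), signed(z), stale(z), valid(x), visible(x), wooden(node2)} — 16 facts.

16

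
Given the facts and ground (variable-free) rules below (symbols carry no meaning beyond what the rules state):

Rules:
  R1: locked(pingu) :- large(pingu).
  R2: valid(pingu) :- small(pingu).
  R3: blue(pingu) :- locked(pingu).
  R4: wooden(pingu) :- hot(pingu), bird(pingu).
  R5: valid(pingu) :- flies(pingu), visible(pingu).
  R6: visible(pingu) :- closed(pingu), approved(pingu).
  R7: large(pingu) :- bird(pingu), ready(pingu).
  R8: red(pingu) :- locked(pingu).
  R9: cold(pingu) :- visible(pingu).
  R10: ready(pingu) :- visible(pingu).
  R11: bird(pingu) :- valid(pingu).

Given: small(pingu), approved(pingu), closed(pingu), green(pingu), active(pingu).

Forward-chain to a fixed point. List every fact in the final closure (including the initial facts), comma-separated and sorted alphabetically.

Round 1 fires R2, R6, giving valid(pingu), visible(pingu).
Round 2 fires R9, R10, R11, giving cold(pingu), ready(pingu), bird(pingu).
Round 3 fires R7, giving large(pingu).
Round 4 fires R1, giving locked(pingu).
Round 5 fires R3, R8, giving blue(pingu), red(pingu).

active(pingu), approved(pingu), bird(pingu), blue(pingu), closed(pingu), cold(pingu), green(pingu), large(pingu), locked(pingu), ready(pingu), red(pingu), small(pingu), valid(pingu), visible(pingu)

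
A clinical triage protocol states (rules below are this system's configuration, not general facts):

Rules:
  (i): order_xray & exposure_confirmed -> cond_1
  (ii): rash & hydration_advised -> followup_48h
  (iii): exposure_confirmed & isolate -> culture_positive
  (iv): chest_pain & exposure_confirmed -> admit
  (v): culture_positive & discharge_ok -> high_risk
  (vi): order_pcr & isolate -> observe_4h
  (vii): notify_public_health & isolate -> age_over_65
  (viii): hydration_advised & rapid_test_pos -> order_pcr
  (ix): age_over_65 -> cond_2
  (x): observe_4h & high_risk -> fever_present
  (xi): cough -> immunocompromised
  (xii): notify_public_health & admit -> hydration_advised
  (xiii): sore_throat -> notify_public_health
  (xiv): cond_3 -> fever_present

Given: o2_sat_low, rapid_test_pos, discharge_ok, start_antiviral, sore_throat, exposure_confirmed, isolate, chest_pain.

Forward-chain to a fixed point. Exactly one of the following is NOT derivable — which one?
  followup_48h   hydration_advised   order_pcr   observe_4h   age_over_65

followup_48h

Round 1: (iii) [exposure_confirmed & isolate -> culture_positive]; (iv) [chest_pain & exposure_confirmed -> admit]; (xiii) [sore_throat -> notify_public_health]. New: culture_positive, admit, notify_public_health.
Round 2: (v) [culture_positive & discharge_ok -> high_risk]; (vii) [notify_public_health & isolate -> age_over_65]; (xii) [notify_public_health & admit -> hydration_advised]. New: high_risk, age_over_65, hydration_advised.
Round 3: (viii) [hydration_advised & rapid_test_pos -> order_pcr]; (ix) [age_over_65 -> cond_2]. New: order_pcr, cond_2.
Round 4: (vi) [order_pcr & isolate -> observe_4h]. New: observe_4h.
Round 5: (x) [observe_4h & high_risk -> fever_present]. New: fever_present.
Derived: age_over_65 (round 2), order_pcr (round 3), observe_4h (round 4), hydration_advised (round 2). followup_48h never appears in any round.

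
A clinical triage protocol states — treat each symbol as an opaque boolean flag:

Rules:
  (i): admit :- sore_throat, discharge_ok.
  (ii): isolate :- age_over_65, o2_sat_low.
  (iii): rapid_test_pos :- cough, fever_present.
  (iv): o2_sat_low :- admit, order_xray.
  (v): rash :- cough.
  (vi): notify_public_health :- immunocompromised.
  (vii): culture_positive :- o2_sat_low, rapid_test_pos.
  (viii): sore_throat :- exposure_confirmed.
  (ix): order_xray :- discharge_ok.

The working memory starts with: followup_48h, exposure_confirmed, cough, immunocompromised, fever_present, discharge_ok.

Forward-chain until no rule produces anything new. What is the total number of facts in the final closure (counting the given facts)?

Round 1: (iii) [rapid_test_pos :- cough, fever_present.]; (v) [rash :- cough.]; (vi) [notify_public_health :- immunocompromised.]; (viii) [sore_throat :- exposure_confirmed.]; (ix) [order_xray :- discharge_ok.]. Adds rapid_test_pos, rash, notify_public_health, sore_throat, order_xray.
Round 2: (i) [admit :- sore_throat, discharge_ok.]. Adds admit.
Round 3: (iv) [o2_sat_low :- admit, order_xray.]. Adds o2_sat_low.
Round 4: (vii) [culture_positive :- o2_sat_low, rapid_test_pos.]. Adds culture_positive.
Closure: {admit, cough, culture_positive, discharge_ok, exposure_confirmed, fever_present, followup_48h, immunocompromised, notify_public_health, o2_sat_low, order_xray, rapid_test_pos, rash, sore_throat} — 14 facts.

14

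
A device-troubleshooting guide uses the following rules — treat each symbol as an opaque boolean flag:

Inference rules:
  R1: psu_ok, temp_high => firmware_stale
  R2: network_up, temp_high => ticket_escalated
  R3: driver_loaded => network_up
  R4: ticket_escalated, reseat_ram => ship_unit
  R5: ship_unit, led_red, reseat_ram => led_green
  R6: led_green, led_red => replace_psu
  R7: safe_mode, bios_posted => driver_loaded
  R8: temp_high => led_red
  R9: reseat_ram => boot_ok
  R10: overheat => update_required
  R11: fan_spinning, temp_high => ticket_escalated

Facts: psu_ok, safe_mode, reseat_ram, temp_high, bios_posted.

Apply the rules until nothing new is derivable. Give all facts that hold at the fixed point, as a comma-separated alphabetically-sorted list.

bios_posted, boot_ok, driver_loaded, firmware_stale, led_green, led_red, network_up, psu_ok, replace_psu, reseat_ram, safe_mode, ship_unit, temp_high, ticket_escalated

Round 1: R1 [psu_ok, temp_high => firmware_stale]; R7 [safe_mode, bios_posted => driver_loaded]; R8 [temp_high => led_red]; R9 [reseat_ram => boot_ok]. New: firmware_stale, driver_loaded, led_red, boot_ok.
Round 2: R3 [driver_loaded => network_up]. New: network_up.
Round 3: R2 [network_up, temp_high => ticket_escalated]. New: ticket_escalated.
Round 4: R4 [ticket_escalated, reseat_ram => ship_unit]. New: ship_unit.
Round 5: R5 [ship_unit, led_red, reseat_ram => led_green]. New: led_green.
Round 6: R6 [led_green, led_red => replace_psu]. New: replace_psu.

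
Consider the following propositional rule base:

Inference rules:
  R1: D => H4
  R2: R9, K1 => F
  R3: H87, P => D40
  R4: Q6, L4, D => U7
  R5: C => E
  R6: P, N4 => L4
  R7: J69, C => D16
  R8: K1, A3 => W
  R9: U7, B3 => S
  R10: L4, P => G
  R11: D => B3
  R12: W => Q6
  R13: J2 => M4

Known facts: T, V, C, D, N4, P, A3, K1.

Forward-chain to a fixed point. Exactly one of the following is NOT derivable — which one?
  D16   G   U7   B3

D16

Round 1 — R1, R5, R6, R8, R11, derive H4, E, L4, W, B3.
Round 2 — R10, R12, derive G, Q6.
Round 3 — R4, derive U7.
Round 4 — R9, derive S.
Derived: G (round 2), U7 (round 3), B3 (round 1). D16 never appears in any round.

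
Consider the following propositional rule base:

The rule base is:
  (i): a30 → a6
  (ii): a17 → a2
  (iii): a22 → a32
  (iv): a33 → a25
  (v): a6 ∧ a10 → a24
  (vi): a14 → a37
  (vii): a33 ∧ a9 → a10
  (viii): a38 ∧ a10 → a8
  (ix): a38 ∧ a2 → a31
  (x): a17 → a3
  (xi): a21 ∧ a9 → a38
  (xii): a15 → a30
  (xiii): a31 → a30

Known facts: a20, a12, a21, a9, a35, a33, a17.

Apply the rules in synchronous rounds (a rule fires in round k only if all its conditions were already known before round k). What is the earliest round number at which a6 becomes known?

[1] (ii) [a17 → a2]; (iv) [a33 → a25]; (vii) [a33 ∧ a9 → a10]; (x) [a17 → a3]; (xi) [a21 ∧ a9 → a38]. ⇒ new: a2, a25, a10, a3, a38.
[2] (viii) [a38 ∧ a10 → a8]; (ix) [a38 ∧ a2 → a31]. ⇒ new: a8, a31.
[3] (xiii) [a31 → a30]. ⇒ new: a30.
[4] (i) [a30 → a6]. ⇒ new: a6.
a6 first appears in round 4.

4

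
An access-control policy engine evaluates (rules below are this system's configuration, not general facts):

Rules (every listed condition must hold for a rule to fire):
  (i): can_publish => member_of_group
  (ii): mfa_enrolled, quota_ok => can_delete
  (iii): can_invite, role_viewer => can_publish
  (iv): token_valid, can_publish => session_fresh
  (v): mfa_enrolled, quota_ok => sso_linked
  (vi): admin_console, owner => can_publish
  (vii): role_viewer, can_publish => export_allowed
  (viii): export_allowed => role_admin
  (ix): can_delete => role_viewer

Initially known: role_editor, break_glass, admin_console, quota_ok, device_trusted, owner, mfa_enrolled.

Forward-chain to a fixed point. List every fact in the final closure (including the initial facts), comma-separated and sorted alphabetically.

[1] (ii) [mfa_enrolled, quota_ok => can_delete]; (v) [mfa_enrolled, quota_ok => sso_linked]; (vi) [admin_console, owner => can_publish]. ⇒ new: can_delete, sso_linked, can_publish.
[2] (i) [can_publish => member_of_group]; (ix) [can_delete => role_viewer]. ⇒ new: member_of_group, role_viewer.
[3] (vii) [role_viewer, can_publish => export_allowed]. ⇒ new: export_allowed.
[4] (viii) [export_allowed => role_admin]. ⇒ new: role_admin.

admin_console, break_glass, can_delete, can_publish, device_trusted, export_allowed, member_of_group, mfa_enrolled, owner, quota_ok, role_admin, role_editor, role_viewer, sso_linked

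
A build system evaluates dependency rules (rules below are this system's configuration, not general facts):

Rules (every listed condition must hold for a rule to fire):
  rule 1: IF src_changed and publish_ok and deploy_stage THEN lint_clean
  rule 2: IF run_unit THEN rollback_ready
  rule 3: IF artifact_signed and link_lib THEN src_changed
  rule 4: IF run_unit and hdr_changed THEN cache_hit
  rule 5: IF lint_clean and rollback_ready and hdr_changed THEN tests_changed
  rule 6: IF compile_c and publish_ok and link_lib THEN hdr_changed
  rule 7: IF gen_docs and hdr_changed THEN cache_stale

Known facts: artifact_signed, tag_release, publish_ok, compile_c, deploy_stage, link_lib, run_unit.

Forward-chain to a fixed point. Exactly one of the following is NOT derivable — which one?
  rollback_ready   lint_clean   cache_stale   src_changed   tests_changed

cache_stale

Round 1: rule 2 [IF run_unit THEN rollback_ready]; rule 3 [IF artifact_signed and link_lib THEN src_changed]; rule 6 [IF compile_c and publish_ok and link_lib THEN hdr_changed]. Adds rollback_ready, src_changed, hdr_changed.
Round 2: rule 1 [IF src_changed and publish_ok and deploy_stage THEN lint_clean]; rule 4 [IF run_unit and hdr_changed THEN cache_hit]. Adds lint_clean, cache_hit.
Round 3: rule 5 [IF lint_clean and rollback_ready and hdr_changed THEN tests_changed]. Adds tests_changed.
Derived: rollback_ready (round 1), tests_changed (round 3), lint_clean (round 2), src_changed (round 1). cache_stale never appears in any round.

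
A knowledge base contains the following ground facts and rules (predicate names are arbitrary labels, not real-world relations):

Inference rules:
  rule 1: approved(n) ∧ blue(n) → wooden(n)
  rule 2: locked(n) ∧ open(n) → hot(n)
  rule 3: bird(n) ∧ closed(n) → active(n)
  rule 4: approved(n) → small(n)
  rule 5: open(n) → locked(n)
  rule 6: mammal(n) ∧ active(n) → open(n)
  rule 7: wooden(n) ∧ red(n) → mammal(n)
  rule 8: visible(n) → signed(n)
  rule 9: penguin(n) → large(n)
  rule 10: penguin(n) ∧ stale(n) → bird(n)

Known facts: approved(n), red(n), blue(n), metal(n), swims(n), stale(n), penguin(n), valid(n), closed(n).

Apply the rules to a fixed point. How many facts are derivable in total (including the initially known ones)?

18

Round 1 — rule 1, rule 4, rule 9, rule 10, derive wooden(n), small(n), large(n), bird(n).
Round 2 — rule 3, rule 7, derive active(n), mammal(n).
Round 3 — rule 6, derive open(n).
Round 4 — rule 5, derive locked(n).
Round 5 — rule 2, derive hot(n).
Closure: {active(n), approved(n), bird(n), blue(n), closed(n), hot(n), large(n), locked(n), mammal(n), metal(n), open(n), penguin(n), red(n), small(n), stale(n), swims(n), valid(n), wooden(n)} — 18 facts.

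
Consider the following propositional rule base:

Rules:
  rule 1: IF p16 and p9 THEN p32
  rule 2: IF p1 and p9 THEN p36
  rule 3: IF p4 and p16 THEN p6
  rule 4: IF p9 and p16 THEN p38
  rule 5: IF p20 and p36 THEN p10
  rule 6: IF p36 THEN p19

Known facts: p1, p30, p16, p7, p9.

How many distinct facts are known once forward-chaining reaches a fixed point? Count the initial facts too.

[1] rule 1 [IF p16 and p9 THEN p32]; rule 2 [IF p1 and p9 THEN p36]; rule 4 [IF p9 and p16 THEN p38]. ⇒ new: p32, p36, p38.
[2] rule 6 [IF p36 THEN p19]. ⇒ new: p19.
Closure: {p1, p16, p19, p30, p32, p36, p38, p7, p9} — 9 facts.

9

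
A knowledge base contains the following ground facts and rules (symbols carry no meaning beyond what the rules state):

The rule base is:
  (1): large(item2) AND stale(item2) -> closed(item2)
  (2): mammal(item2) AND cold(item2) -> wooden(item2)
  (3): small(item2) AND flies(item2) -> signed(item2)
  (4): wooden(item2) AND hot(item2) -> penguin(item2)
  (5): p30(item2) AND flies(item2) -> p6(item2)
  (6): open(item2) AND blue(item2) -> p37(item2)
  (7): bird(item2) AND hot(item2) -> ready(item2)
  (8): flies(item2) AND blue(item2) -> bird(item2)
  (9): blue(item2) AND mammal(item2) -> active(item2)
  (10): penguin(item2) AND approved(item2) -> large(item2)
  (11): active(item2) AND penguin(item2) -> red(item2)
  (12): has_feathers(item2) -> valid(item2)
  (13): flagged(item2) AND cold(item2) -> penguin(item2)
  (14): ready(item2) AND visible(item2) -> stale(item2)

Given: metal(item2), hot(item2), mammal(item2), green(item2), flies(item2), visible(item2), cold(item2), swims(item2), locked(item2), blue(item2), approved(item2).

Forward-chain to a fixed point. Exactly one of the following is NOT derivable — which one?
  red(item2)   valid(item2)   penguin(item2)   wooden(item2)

Round 1 fires (2), (8), (9), giving wooden(item2), bird(item2), active(item2).
Round 2 fires (4), (7), giving penguin(item2), ready(item2).
Round 3 fires (10), (11), (14), giving large(item2), red(item2), stale(item2).
Round 4 fires (1), giving closed(item2).
Derived: red(item2) (round 3), wooden(item2) (round 1), penguin(item2) (round 2). valid(item2) never appears in any round.

valid(item2)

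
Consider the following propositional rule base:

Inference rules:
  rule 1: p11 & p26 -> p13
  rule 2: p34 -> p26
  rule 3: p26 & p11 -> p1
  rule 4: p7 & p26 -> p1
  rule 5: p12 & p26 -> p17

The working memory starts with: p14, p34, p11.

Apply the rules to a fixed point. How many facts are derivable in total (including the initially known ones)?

[1] rule 2 [p34 -> p26]. ⇒ new: p26.
[2] rule 1 [p11 & p26 -> p13]; rule 3 [p26 & p11 -> p1]. ⇒ new: p13, p1.
Closure: {p1, p11, p13, p14, p26, p34} — 6 facts.

6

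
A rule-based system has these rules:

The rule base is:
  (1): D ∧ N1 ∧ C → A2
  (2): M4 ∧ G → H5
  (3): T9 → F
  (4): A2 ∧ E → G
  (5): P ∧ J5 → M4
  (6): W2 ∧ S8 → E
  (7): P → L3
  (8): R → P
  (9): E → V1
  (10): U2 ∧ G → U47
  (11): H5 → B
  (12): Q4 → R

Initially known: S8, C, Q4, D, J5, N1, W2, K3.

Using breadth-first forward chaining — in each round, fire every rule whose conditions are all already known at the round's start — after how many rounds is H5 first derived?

Round 1: (1) [D ∧ N1 ∧ C → A2]; (6) [W2 ∧ S8 → E]; (12) [Q4 → R]. New: A2, E, R.
Round 2: (4) [A2 ∧ E → G]; (8) [R → P]; (9) [E → V1]. New: G, P, V1.
Round 3: (5) [P ∧ J5 → M4]; (7) [P → L3]. New: M4, L3.
Round 4: (2) [M4 ∧ G → H5]. New: H5.
H5 first appears in round 4.

4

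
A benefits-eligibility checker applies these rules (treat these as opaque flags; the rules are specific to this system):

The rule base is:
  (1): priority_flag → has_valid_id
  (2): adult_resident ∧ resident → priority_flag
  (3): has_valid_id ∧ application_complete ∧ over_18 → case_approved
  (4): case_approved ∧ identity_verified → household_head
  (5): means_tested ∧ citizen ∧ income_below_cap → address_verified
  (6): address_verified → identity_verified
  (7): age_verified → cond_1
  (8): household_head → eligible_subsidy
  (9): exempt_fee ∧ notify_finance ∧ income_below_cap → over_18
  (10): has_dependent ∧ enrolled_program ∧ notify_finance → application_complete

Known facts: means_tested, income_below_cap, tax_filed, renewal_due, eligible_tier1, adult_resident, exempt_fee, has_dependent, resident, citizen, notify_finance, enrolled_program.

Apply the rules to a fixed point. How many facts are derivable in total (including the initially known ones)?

21

Round 1 — (2), (5), (9), (10), derive priority_flag, address_verified, over_18, application_complete.
Round 2 — (1), (6), derive has_valid_id, identity_verified.
Round 3 — (3), derive case_approved.
Round 4 — (4), derive household_head.
Round 5 — (8), derive eligible_subsidy.
Closure: {address_verified, adult_resident, application_complete, case_approved, citizen, eligible_subsidy, eligible_tier1, enrolled_program, exempt_fee, has_dependent, has_valid_id, household_head, identity_verified, income_below_cap, means_tested, notify_finance, over_18, priority_flag, renewal_due, resident, tax_filed} — 21 facts.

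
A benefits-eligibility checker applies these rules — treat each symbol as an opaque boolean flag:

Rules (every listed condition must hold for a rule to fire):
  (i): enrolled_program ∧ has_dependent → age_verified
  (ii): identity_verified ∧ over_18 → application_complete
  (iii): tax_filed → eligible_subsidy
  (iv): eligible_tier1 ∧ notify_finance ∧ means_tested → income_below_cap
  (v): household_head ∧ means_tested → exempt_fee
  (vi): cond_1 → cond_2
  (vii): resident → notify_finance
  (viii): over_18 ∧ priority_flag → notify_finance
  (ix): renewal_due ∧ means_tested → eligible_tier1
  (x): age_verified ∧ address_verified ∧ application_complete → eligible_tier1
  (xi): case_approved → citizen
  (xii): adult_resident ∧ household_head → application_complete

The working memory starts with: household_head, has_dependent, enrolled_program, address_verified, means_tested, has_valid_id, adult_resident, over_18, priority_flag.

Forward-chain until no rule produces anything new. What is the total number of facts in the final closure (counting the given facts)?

Round 1: (i) [enrolled_program ∧ has_dependent → age_verified]; (v) [household_head ∧ means_tested → exempt_fee]; (viii) [over_18 ∧ priority_flag → notify_finance]; (xii) [adult_resident ∧ household_head → application_complete]. New: age_verified, exempt_fee, notify_finance, application_complete.
Round 2: (x) [age_verified ∧ address_verified ∧ application_complete → eligible_tier1]. New: eligible_tier1.
Round 3: (iv) [eligible_tier1 ∧ notify_finance ∧ means_tested → income_below_cap]. New: income_below_cap.
Closure: {address_verified, adult_resident, age_verified, application_complete, eligible_tier1, enrolled_program, exempt_fee, has_dependent, has_valid_id, household_head, income_below_cap, means_tested, notify_finance, over_18, priority_flag} — 15 facts.

15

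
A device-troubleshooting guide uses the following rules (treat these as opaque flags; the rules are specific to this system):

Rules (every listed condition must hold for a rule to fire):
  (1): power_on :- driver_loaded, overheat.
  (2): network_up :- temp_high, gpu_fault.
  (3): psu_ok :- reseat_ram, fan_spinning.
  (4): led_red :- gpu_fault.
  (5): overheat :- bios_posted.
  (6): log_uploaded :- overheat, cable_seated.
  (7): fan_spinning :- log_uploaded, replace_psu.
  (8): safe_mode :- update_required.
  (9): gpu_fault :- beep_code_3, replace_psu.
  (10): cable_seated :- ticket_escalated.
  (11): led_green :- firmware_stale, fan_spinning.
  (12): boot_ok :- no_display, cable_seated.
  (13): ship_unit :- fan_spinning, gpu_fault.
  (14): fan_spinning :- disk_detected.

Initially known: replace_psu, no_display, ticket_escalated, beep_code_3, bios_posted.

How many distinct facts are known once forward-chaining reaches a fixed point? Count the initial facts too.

13

Round 1 fires (5), (9), (10), giving overheat, gpu_fault, cable_seated.
Round 2 fires (4), (6), (12), giving led_red, log_uploaded, boot_ok.
Round 3 fires (7), giving fan_spinning.
Round 4 fires (13), giving ship_unit.
Closure: {beep_code_3, bios_posted, boot_ok, cable_seated, fan_spinning, gpu_fault, led_red, log_uploaded, no_display, overheat, replace_psu, ship_unit, ticket_escalated} — 13 facts.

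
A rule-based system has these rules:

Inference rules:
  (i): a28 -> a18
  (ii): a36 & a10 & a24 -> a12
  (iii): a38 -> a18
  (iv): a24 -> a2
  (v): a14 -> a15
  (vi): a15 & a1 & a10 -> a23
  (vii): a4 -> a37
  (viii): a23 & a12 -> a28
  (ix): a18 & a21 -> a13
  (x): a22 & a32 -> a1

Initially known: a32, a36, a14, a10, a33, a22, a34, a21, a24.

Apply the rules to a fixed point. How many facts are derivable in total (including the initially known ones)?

Round 1 fires (ii), (iv), (v), (x), giving a12, a2, a15, a1.
Round 2 fires (vi), giving a23.
Round 3 fires (viii), giving a28.
Round 4 fires (i), giving a18.
Round 5 fires (ix), giving a13.
Closure: {a1, a10, a12, a13, a14, a15, a18, a2, a21, a22, a23, a24, a28, a32, a33, a34, a36} — 17 facts.

17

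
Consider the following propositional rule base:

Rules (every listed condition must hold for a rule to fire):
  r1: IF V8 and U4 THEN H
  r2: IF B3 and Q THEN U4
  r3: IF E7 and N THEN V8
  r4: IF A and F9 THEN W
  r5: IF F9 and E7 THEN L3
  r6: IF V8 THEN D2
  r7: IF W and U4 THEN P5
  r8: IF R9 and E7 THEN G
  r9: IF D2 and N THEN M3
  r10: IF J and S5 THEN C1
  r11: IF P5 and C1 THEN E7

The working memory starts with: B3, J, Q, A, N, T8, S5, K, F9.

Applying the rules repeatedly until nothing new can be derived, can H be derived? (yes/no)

yes

Round 1: r2 [IF B3 and Q THEN U4]; r4 [IF A and F9 THEN W]; r10 [IF J and S5 THEN C1]. Adds U4, W, C1.
Round 2: r7 [IF W and U4 THEN P5]. Adds P5.
Round 3: r11 [IF P5 and C1 THEN E7]. Adds E7.
Round 4: r3 [IF E7 and N THEN V8]; r5 [IF F9 and E7 THEN L3]. Adds V8, L3.
Round 5: r1 [IF V8 and U4 THEN H]; r6 [IF V8 THEN D2]. Adds H, D2.
Round 6: r9 [IF D2 and N THEN M3]. Adds M3.
H appears in round 5, so it is derivable.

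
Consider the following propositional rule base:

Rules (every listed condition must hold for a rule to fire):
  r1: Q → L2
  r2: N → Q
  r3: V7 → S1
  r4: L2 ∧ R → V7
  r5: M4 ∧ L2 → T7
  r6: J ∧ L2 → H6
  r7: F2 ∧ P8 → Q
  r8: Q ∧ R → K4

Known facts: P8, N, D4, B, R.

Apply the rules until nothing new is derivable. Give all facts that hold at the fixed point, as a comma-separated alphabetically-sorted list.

Round 1: r2 [N → Q]. Adds Q.
Round 2: r1 [Q → L2]; r8 [Q ∧ R → K4]. Adds L2, K4.
Round 3: r4 [L2 ∧ R → V7]. Adds V7.
Round 4: r3 [V7 → S1]. Adds S1.

B, D4, K4, L2, N, P8, Q, R, S1, V7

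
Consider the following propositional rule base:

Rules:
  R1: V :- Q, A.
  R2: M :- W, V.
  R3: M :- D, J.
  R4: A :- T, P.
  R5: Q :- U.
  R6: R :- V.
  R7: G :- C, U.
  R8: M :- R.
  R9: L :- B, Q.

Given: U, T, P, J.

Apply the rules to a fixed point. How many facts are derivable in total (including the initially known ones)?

[1] R4 [A :- T, P.]; R5 [Q :- U.]. ⇒ new: A, Q.
[2] R1 [V :- Q, A.]. ⇒ new: V.
[3] R6 [R :- V.]. ⇒ new: R.
[4] R8 [M :- R.]. ⇒ new: M.
Closure: {A, J, M, P, Q, R, T, U, V} — 9 facts.

9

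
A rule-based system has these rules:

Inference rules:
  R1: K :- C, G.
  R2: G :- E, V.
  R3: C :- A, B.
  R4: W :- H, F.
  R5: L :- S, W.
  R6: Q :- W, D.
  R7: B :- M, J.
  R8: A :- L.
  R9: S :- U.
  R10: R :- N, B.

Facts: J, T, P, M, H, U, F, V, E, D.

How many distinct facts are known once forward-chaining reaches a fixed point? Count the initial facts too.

Round 1 — R2, R4, R7, R9, derive G, W, B, S.
Round 2 — R5, R6, derive L, Q.
Round 3 — R8, derive A.
Round 4 — R3, derive C.
Round 5 — R1, derive K.
Closure: {A, B, C, D, E, F, G, H, J, K, L, M, P, Q, S, T, U, V, W} — 19 facts.

19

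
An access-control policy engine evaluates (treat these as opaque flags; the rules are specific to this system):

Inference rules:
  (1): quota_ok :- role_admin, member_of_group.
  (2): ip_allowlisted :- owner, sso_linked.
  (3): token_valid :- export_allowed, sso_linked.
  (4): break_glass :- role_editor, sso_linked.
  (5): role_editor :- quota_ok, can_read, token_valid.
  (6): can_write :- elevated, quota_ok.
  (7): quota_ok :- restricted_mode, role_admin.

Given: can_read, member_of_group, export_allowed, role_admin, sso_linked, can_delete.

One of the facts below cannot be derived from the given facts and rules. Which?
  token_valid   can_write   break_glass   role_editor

can_write

Round 1: (1) [quota_ok :- role_admin, member_of_group.]; (3) [token_valid :- export_allowed, sso_linked.]. New: quota_ok, token_valid.
Round 2: (5) [role_editor :- quota_ok, can_read, token_valid.]. New: role_editor.
Round 3: (4) [break_glass :- role_editor, sso_linked.]. New: break_glass.
Derived: break_glass (round 3), role_editor (round 2), token_valid (round 1). can_write never appears in any round.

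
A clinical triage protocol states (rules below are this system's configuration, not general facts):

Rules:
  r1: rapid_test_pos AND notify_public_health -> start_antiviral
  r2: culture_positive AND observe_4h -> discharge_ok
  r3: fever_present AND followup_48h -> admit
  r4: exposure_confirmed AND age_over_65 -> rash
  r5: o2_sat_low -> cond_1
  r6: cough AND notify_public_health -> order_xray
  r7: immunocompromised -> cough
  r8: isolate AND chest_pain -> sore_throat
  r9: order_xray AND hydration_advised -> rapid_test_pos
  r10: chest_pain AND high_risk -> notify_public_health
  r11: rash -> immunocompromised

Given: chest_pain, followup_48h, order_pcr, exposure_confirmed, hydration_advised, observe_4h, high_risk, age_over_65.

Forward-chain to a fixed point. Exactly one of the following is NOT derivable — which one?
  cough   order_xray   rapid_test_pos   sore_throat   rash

sore_throat

[1] r4 [exposure_confirmed AND age_over_65 -> rash]; r10 [chest_pain AND high_risk -> notify_public_health]. ⇒ new: rash, notify_public_health.
[2] r11 [rash -> immunocompromised]. ⇒ new: immunocompromised.
[3] r7 [immunocompromised -> cough]. ⇒ new: cough.
[4] r6 [cough AND notify_public_health -> order_xray]. ⇒ new: order_xray.
[5] r9 [order_xray AND hydration_advised -> rapid_test_pos]. ⇒ new: rapid_test_pos.
[6] r1 [rapid_test_pos AND notify_public_health -> start_antiviral]. ⇒ new: start_antiviral.
Derived: rash (round 1), rapid_test_pos (round 5), cough (round 3), order_xray (round 4). sore_throat never appears in any round.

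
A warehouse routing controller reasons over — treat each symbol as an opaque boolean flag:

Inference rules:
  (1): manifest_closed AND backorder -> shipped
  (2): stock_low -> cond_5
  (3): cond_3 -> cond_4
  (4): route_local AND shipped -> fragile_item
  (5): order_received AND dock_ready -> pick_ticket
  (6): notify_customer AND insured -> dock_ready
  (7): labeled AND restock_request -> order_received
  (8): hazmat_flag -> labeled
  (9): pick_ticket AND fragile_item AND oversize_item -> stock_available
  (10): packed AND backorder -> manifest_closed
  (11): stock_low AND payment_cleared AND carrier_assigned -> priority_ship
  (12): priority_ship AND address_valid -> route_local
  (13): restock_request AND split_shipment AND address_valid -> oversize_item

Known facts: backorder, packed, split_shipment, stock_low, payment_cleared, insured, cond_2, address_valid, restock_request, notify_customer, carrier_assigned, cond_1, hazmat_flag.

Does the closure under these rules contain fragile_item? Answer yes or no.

yes

Round 1 fires (2), (6), (8), (10), (11), (13), giving cond_5, dock_ready, labeled, manifest_closed, priority_ship, oversize_item.
Round 2 fires (1), (7), (12), giving shipped, order_received, route_local.
Round 3 fires (4), (5), giving fragile_item, pick_ticket.
Round 4 fires (9), giving stock_available.
fragile_item appears in round 3, so it is derivable.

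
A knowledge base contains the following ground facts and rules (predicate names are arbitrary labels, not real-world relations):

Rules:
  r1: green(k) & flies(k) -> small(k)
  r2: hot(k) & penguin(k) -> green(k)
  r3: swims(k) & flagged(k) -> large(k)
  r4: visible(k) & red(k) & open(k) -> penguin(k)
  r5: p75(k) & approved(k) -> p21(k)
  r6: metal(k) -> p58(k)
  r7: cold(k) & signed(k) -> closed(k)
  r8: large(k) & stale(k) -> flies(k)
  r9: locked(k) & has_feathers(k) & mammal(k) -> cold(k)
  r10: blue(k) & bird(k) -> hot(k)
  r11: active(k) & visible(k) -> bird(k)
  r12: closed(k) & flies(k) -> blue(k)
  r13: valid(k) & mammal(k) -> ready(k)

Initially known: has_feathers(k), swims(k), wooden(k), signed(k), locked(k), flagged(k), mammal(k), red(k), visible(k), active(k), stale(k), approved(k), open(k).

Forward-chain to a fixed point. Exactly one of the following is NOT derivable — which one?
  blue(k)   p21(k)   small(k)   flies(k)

p21(k)

Round 1 fires r3, r4, r9, r11, giving large(k), penguin(k), cold(k), bird(k).
Round 2 fires r7, r8, giving closed(k), flies(k).
Round 3 fires r12, giving blue(k).
Round 4 fires r10, giving hot(k).
Round 5 fires r2, giving green(k).
Round 6 fires r1, giving small(k).
Derived: small(k) (round 6), flies(k) (round 2), blue(k) (round 3). p21(k) never appears in any round.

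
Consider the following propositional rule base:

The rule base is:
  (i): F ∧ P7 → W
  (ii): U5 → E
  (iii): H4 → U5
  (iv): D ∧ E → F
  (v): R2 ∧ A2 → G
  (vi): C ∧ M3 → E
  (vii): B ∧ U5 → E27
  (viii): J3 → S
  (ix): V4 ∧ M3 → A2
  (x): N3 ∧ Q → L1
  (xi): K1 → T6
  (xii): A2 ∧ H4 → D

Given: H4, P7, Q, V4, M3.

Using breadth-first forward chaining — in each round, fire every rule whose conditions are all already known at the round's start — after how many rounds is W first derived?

4

[1] (iii) [H4 → U5]; (ix) [V4 ∧ M3 → A2]. ⇒ new: U5, A2.
[2] (ii) [U5 → E]; (xii) [A2 ∧ H4 → D]. ⇒ new: E, D.
[3] (iv) [D ∧ E → F]. ⇒ new: F.
[4] (i) [F ∧ P7 → W]. ⇒ new: W.
W first appears in round 4.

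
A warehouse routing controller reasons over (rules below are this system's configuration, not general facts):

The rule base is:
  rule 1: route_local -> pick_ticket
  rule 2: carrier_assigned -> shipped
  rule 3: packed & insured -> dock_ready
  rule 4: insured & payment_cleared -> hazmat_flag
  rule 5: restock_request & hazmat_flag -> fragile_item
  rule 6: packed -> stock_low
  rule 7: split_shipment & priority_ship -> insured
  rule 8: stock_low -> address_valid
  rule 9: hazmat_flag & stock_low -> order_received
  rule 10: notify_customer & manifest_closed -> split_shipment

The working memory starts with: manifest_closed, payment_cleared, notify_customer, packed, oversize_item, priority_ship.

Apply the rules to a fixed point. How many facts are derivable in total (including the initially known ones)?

13

Round 1 — rule 6, rule 10, derive stock_low, split_shipment.
Round 2 — rule 7, rule 8, derive insured, address_valid.
Round 3 — rule 3, rule 4, derive dock_ready, hazmat_flag.
Round 4 — rule 9, derive order_received.
Closure: {address_valid, dock_ready, hazmat_flag, insured, manifest_closed, notify_customer, order_received, oversize_item, packed, payment_cleared, priority_ship, split_shipment, stock_low} — 13 facts.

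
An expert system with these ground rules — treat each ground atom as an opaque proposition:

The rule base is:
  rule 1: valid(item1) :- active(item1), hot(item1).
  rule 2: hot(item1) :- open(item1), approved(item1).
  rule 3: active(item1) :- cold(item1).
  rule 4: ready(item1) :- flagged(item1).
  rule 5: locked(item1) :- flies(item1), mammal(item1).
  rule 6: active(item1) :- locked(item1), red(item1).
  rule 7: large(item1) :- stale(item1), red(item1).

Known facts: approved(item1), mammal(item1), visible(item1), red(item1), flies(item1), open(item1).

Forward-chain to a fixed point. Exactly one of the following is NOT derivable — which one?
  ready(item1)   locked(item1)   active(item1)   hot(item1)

Round 1: rule 2 [hot(item1) :- open(item1), approved(item1).]; rule 5 [locked(item1) :- flies(item1), mammal(item1).]. New: hot(item1), locked(item1).
Round 2: rule 6 [active(item1) :- locked(item1), red(item1).]. New: active(item1).
Round 3: rule 1 [valid(item1) :- active(item1), hot(item1).]. New: valid(item1).
Derived: active(item1) (round 2), locked(item1) (round 1), hot(item1) (round 1). ready(item1) never appears in any round.

ready(item1)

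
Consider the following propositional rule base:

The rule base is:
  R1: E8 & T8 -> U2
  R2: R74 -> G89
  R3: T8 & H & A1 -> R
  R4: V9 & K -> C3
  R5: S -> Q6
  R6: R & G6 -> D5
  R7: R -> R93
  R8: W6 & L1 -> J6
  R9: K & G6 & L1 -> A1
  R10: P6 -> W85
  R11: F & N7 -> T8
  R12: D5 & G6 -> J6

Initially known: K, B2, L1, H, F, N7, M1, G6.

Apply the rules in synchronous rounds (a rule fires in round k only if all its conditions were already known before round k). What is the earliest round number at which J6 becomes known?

Round 1 — R9, R11, derive A1, T8.
Round 2 — R3, derive R.
Round 3 — R6, R7, derive D5, R93.
Round 4 — R12, derive J6.
J6 first appears in round 4.

4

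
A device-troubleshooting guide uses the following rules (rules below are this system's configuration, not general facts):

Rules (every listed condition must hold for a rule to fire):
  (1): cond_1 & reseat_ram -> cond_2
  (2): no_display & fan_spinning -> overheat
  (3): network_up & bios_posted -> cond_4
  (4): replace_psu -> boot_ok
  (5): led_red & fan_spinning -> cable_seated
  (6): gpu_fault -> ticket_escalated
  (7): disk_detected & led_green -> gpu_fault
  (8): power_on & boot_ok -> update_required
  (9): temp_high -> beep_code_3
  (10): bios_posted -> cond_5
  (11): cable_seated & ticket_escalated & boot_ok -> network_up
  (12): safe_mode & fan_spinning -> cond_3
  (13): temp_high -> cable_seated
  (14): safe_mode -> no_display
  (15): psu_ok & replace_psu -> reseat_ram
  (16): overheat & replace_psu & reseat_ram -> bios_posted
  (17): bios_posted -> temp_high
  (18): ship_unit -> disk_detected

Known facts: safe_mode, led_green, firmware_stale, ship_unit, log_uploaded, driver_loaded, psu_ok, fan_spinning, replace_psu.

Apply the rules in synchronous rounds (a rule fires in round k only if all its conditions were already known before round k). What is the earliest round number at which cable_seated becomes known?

Round 1 fires (4), (12), (14), (15), (18), giving boot_ok, cond_3, no_display, reseat_ram, disk_detected.
Round 2 fires (2), (7), giving overheat, gpu_fault.
Round 3 fires (6), (16), giving ticket_escalated, bios_posted.
Round 4 fires (10), (17), giving cond_5, temp_high.
Round 5 fires (9), (13), giving beep_code_3, cable_seated.
cable_seated first appears in round 5.

5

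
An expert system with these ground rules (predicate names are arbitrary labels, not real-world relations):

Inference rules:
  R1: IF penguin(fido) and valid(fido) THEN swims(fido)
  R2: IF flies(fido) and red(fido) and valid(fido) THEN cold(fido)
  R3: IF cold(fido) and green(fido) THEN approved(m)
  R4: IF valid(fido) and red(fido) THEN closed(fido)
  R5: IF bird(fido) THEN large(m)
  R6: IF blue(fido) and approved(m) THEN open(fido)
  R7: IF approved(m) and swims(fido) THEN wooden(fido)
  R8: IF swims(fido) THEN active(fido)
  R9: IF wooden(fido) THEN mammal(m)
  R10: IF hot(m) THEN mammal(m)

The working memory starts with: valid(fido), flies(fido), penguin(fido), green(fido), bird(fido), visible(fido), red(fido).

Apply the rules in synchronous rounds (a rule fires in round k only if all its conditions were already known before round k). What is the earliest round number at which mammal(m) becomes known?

4

Round 1: R1 [IF penguin(fido) and valid(fido) THEN swims(fido)]; R2 [IF flies(fido) and red(fido) and valid(fido) THEN cold(fido)]; R4 [IF valid(fido) and red(fido) THEN closed(fido)]; R5 [IF bird(fido) THEN large(m)]. New: swims(fido), cold(fido), closed(fido), large(m).
Round 2: R3 [IF cold(fido) and green(fido) THEN approved(m)]; R8 [IF swims(fido) THEN active(fido)]. New: approved(m), active(fido).
Round 3: R7 [IF approved(m) and swims(fido) THEN wooden(fido)]. New: wooden(fido).
Round 4: R9 [IF wooden(fido) THEN mammal(m)]. New: mammal(m).
mammal(m) first appears in round 4.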